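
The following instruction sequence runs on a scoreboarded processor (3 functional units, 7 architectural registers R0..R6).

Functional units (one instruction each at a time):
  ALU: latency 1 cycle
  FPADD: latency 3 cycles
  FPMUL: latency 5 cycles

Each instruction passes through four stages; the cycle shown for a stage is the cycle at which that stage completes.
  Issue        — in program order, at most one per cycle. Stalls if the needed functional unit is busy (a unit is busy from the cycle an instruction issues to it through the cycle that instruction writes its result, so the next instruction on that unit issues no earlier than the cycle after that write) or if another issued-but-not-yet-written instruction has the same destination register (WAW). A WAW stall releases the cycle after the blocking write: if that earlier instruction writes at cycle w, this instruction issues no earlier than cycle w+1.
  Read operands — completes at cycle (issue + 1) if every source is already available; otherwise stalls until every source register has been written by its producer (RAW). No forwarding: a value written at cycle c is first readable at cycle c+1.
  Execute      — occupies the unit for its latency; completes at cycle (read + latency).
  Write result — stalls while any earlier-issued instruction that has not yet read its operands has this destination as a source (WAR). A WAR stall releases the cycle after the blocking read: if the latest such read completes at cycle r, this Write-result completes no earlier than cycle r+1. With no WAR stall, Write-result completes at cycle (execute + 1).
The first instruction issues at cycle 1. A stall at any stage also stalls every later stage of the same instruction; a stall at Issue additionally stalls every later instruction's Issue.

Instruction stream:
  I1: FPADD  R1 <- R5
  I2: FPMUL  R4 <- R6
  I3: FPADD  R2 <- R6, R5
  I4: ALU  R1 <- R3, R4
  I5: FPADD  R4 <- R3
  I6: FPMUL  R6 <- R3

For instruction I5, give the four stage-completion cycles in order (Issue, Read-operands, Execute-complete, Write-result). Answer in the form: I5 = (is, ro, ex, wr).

I5 = (13, 14, 17, 18)

[I1] 1/2/5/6
[I2] 2/3/8/9
[I3] 7/8/11/12  (struct: FPADD busy until I1 writes@6)
[I4] 8/10/11/12  (RAW R4: wait I2 write@9)
[I5] 13/14/17/18  (struct: FPADD busy until I3 writes@12)
[I6] 14/15/20/21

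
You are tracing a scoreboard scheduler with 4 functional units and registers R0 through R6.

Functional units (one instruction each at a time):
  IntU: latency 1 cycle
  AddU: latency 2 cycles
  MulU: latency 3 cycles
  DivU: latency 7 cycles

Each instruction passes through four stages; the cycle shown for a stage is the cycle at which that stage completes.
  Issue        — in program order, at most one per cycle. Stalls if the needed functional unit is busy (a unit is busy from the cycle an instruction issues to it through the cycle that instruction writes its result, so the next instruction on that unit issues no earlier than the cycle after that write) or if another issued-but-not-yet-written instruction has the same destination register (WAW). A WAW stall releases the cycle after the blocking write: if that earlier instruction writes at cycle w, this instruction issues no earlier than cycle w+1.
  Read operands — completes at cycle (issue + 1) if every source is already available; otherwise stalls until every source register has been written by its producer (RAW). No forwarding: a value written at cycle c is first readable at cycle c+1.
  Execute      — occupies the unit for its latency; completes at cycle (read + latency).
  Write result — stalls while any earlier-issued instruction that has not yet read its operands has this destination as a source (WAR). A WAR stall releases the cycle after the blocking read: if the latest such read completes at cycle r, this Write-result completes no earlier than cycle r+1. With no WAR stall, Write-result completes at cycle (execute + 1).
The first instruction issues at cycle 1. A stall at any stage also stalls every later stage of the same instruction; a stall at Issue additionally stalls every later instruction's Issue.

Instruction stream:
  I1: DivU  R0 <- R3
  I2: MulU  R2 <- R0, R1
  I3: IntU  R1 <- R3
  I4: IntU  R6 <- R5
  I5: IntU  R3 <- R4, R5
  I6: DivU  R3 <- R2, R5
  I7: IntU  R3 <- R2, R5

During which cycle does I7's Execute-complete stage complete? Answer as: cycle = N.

t=1  I1→DivU
t=2  I1 RO, I2→MulU
t=3  I3→IntU
t=4  I3 RO
t=5  I3 EX
t=9  I1 EX
t=10  I1 WR R0
t=11  I2 RO
t=12  I3 WR R1
t=13  I4→IntU
t=14  I2 EX, I4 RO
t=15  I2 WR R2, I4 EX
t=16  I4 WR R6
t=17  I5→IntU
t=18  I5 RO
t=19  I5 EX
t=20  I5 WR R3
t=21  I6→DivU
t=22  I6 RO
t=29  I6 EX
t=30  I6 WR R3
t=31  I7→IntU
t=32  I7 RO
t=33  I7 EX
t=34  I7 WR R3

cycle = 33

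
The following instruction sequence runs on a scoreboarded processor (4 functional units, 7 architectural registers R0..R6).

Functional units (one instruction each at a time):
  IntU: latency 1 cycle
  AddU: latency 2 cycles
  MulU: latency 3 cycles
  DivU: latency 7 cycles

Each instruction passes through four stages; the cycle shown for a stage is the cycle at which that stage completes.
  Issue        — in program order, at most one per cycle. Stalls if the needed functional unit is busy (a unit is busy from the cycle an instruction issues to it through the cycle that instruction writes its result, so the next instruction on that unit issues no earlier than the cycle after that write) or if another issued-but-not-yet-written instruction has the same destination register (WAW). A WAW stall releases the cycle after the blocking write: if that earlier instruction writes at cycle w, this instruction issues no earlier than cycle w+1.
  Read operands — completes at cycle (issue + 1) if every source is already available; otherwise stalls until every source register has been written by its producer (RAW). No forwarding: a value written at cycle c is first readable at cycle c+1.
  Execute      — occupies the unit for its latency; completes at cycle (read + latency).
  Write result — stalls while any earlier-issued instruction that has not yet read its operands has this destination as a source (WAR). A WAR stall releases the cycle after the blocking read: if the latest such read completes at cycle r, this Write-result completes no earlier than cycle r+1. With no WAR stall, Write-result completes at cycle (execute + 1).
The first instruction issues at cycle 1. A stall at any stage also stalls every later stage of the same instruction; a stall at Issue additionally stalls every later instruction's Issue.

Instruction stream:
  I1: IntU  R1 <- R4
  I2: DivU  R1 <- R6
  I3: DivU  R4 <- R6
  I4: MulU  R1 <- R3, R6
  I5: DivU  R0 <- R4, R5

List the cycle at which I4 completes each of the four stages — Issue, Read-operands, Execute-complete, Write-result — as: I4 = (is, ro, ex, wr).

I1  is:1  ro:2  ex:3  wr:4
I2  is:5  ro:6  ex:13  wr:14  — WAW R1: wait I1 write@4
I3  is:15  ro:16  ex:23  wr:24  — struct: DivU busy until I2 writes@14
I4  is:16  ro:17  ex:20  wr:21
I5  is:25  ro:26  ex:33  wr:34  — struct: DivU busy until I3 writes@24

I4 = (16, 17, 20, 21)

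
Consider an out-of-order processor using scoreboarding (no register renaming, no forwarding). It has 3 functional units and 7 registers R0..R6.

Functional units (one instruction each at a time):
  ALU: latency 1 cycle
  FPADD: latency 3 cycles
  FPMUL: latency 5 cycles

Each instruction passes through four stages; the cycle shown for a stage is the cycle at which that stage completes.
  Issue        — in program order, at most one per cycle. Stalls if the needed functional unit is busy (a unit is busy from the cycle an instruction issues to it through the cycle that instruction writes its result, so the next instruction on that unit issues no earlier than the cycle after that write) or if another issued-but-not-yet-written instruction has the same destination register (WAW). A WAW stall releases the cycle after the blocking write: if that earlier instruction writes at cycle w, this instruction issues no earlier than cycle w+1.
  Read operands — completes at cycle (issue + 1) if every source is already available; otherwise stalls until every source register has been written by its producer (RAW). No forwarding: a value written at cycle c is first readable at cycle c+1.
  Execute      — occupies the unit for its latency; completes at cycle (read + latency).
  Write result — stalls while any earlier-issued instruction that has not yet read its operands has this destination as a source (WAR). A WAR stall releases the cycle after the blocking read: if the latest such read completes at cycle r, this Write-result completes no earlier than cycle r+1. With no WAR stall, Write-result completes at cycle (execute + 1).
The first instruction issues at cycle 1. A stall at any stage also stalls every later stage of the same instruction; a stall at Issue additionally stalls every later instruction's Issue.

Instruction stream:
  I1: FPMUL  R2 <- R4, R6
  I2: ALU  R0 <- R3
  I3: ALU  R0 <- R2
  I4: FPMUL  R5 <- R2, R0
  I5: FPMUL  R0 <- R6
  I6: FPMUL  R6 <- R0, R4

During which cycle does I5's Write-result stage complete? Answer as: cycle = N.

cycle = 26

1) issue 1, read 2, done 7, write 8
2) issue 2, read 3, done 4, write 5
3) issue 6, read 9, done 10, write 11  <struct: ALU busy until I2 writes@5 / RAW R2: wait I1 write@8>
4) issue 9, read 12, done 17, write 18  <struct: FPMUL busy until I1 writes@8 / RAW R0: wait I3 write@11>
5) issue 19, read 20, done 25, write 26  <struct: FPMUL busy until I4 writes@18>
6) issue 27, read 28, done 33, write 34  <struct: FPMUL busy until I5 writes@26>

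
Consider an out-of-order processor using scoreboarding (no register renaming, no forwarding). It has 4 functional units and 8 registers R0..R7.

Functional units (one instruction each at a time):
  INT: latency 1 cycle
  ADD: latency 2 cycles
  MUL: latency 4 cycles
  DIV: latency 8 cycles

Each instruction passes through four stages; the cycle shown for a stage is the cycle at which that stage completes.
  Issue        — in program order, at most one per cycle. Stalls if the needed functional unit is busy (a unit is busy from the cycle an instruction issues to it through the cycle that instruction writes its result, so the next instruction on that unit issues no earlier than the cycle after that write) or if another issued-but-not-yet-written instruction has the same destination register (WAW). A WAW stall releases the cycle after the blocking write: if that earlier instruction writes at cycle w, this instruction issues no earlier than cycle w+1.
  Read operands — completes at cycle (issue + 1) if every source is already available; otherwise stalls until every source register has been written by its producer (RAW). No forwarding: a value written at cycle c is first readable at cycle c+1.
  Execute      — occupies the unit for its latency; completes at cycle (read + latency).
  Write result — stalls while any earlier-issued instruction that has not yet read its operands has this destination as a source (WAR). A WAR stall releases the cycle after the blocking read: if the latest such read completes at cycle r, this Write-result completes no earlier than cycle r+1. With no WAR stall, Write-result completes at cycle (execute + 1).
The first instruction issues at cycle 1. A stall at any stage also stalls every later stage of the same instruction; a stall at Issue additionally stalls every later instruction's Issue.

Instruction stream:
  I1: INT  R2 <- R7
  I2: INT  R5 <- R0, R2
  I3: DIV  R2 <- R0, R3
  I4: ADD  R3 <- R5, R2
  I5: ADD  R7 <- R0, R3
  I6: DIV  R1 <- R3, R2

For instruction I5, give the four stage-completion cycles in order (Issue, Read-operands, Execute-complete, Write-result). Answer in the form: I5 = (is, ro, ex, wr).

I5 = (21, 22, 24, 25)

  I1 | 1 | 2 | 3 | 4
  I2 | 5 | 6 | 7 | 8   struct: INT busy until I1 writes@4
  I3 | 6 | 7 | 15 | 16
  I4 | 7 | 17 | 19 | 20   RAW R2: wait I3 write@16
  I5 | 21 | 22 | 24 | 25   struct: ADD busy until I4 writes@20
  I6 | 22 | 23 | 31 | 32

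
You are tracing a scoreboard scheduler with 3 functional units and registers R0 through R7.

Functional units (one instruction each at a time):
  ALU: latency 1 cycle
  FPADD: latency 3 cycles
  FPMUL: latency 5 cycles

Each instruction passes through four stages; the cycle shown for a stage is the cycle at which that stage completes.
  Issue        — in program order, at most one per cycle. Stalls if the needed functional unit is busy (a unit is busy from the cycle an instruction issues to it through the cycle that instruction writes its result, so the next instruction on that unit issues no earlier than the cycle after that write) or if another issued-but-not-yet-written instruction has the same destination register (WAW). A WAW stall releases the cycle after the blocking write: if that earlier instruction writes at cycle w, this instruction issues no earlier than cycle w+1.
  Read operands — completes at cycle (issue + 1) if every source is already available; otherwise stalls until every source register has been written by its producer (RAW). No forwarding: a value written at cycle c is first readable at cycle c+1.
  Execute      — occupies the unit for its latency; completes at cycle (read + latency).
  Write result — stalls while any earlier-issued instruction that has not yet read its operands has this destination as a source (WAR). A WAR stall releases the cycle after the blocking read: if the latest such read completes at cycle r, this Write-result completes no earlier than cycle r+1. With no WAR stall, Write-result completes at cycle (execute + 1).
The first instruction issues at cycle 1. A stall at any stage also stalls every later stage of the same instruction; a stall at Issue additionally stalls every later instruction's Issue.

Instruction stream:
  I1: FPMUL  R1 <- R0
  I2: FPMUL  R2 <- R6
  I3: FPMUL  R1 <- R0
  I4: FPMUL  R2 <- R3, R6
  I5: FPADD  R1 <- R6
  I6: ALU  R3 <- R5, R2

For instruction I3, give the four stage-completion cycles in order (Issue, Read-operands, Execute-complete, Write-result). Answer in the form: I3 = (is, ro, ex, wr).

  I1 | 1 | 2 | 7 | 8
  I2 | 9 | 10 | 15 | 16   struct: FPMUL busy until I1 writes@8
  I3 | 17 | 18 | 23 | 24   struct: FPMUL busy until I2 writes@16
  I4 | 25 | 26 | 31 | 32   struct: FPMUL busy until I3 writes@24
  I5 | 26 | 27 | 30 | 31
  I6 | 27 | 33 | 34 | 35   RAW R2: wait I4 write@32

I3 = (17, 18, 23, 24)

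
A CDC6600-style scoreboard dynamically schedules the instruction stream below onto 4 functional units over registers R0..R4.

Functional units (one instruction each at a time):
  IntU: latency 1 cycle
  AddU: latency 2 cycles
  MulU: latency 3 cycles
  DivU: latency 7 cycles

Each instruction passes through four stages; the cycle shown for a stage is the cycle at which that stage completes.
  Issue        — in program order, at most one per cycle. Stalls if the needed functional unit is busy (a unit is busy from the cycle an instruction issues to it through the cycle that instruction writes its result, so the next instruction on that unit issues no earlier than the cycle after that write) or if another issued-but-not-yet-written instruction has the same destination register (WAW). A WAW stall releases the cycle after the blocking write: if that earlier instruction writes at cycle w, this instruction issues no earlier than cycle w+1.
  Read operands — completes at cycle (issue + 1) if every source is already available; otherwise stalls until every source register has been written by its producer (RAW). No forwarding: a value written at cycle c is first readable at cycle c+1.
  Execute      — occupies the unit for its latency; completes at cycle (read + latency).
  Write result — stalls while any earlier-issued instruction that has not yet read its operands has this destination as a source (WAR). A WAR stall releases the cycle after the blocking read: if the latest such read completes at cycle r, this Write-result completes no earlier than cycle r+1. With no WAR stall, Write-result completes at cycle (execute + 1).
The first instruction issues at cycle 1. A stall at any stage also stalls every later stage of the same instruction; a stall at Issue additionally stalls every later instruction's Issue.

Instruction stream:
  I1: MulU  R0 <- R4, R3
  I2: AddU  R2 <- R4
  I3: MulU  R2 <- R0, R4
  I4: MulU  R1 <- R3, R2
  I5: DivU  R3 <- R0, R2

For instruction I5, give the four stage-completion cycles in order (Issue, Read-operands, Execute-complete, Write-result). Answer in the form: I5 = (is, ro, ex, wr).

cycle 1: I1 issues→MulU
cycle 2: I1 reads; I2 issues→AddU
cycle 3: I2 reads
cycle 5: I1 exec-done; I2 exec-done
cycle 6: I1 writes R0; I2 writes R2
cycle 7: I3 issues→MulU
cycle 8: I3 reads
cycle 11: I3 exec-done
cycle 12: I3 writes R2
cycle 13: I4 issues→MulU
cycle 14: I4 reads; I5 issues→DivU
cycle 15: I5 reads
cycle 17: I4 exec-done
cycle 18: I4 writes R1
cycle 22: I5 exec-done
cycle 23: I5 writes R3

I5 = (14, 15, 22, 23)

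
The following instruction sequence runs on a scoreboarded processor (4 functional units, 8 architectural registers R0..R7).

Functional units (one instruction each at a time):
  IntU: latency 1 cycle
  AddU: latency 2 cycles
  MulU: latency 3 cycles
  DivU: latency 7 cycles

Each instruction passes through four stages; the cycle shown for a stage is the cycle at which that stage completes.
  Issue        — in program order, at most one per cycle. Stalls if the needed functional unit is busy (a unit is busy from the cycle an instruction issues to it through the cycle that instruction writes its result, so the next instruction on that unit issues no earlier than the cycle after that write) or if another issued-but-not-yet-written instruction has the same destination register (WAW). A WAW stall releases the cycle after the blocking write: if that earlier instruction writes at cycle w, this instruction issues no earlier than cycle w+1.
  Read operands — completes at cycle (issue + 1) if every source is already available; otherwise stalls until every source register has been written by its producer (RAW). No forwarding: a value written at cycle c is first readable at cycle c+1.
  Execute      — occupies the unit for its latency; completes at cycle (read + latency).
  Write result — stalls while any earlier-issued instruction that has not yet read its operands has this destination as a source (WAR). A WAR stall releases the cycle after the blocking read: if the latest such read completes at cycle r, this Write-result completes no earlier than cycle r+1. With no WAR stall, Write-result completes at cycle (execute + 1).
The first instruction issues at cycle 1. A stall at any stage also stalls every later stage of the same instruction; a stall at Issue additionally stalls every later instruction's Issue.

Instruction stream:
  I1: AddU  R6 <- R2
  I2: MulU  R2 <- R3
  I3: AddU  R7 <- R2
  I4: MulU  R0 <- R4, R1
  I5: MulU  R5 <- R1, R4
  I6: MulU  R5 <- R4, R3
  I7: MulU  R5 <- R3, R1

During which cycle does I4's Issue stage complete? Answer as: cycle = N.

  I1 | 1 | 2 | 4 | 5
  I2 | 2 | 3 | 6 | 7
  I3 | 6 | 8 | 10 | 11   struct: AddU busy until I1 writes@5 · RAW R2: wait I2 write@7
  I4 | 8 | 9 | 12 | 13   struct: MulU busy until I2 writes@7
  I5 | 14 | 15 | 18 | 19   struct: MulU busy until I4 writes@13
  I6 | 20 | 21 | 24 | 25   struct: MulU busy until I5 writes@19
  I7 | 26 | 27 | 30 | 31   struct: MulU busy until I6 writes@25

cycle = 8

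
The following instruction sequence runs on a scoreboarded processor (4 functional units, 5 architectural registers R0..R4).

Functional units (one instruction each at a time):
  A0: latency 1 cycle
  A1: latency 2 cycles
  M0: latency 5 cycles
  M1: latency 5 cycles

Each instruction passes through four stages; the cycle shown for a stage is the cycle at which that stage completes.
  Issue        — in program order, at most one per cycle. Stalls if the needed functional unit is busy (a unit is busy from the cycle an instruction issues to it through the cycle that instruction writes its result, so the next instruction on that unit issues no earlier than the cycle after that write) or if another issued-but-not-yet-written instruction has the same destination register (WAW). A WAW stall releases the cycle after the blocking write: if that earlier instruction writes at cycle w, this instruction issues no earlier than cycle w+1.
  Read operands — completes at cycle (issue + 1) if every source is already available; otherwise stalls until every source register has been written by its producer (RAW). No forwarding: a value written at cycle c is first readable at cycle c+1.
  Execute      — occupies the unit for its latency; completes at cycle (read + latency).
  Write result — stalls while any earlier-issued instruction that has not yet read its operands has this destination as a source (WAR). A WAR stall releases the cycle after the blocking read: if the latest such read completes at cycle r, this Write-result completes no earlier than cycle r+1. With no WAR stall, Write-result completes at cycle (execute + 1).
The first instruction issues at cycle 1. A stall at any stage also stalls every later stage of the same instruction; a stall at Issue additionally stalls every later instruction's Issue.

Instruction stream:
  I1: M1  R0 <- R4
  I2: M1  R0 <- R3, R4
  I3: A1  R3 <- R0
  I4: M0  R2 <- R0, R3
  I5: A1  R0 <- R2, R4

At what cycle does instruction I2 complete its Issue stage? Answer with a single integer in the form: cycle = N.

cycle = 9

[1] issue I1 (M1)
[2] I1 read-ops
[7] I1 finished on M1
[8] I1→R0
[9] issue I2 (M1)
[10] I2 read-ops | issue I3 (A1)
[11] issue I4 (M0)
[15] I2 finished on M1
[16] I2→R0
[17] I3 read-ops
[19] I3 finished on A1
[20] I3→R3
[21] I4 read-ops | issue I5 (A1)
[26] I4 finished on M0
[27] I4→R2
[28] I5 read-ops
[30] I5 finished on A1
[31] I5→R0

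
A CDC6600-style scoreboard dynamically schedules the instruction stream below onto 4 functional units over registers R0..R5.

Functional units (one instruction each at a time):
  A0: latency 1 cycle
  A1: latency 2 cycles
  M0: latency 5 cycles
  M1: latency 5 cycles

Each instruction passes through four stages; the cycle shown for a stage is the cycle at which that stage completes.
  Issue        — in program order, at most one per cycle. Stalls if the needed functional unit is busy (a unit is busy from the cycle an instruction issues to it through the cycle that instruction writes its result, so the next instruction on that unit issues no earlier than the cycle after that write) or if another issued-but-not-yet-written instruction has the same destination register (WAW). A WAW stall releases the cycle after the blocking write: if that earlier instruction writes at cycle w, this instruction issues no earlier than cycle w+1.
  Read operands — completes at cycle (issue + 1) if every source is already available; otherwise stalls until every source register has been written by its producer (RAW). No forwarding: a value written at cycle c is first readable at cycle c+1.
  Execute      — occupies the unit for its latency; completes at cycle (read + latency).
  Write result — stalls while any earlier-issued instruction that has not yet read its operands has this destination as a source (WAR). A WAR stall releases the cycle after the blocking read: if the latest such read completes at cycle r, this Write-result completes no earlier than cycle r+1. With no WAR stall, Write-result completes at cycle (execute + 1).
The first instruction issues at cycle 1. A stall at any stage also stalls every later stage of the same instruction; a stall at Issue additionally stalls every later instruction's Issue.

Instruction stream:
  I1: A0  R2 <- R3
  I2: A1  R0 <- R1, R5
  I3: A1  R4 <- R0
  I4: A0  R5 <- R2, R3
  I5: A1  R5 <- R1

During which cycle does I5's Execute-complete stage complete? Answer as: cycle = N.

t=1  I1 dispatched to A0
t=2  I1 operands ready · I2 dispatched to A1
t=3  I1 complete · I2 operands ready
t=4  R2←I1
t=5  I2 complete
t=6  R0←I2
t=7  I3 dispatched to A1
t=8  I3 operands ready · I4 dispatched to A0
t=9  I4 operands ready
t=10  I3 complete · I4 complete
t=11  R4←I3 · R5←I4
t=12  I5 dispatched to A1
t=13  I5 operands ready
t=15  I5 complete
t=16  R5←I5

cycle = 15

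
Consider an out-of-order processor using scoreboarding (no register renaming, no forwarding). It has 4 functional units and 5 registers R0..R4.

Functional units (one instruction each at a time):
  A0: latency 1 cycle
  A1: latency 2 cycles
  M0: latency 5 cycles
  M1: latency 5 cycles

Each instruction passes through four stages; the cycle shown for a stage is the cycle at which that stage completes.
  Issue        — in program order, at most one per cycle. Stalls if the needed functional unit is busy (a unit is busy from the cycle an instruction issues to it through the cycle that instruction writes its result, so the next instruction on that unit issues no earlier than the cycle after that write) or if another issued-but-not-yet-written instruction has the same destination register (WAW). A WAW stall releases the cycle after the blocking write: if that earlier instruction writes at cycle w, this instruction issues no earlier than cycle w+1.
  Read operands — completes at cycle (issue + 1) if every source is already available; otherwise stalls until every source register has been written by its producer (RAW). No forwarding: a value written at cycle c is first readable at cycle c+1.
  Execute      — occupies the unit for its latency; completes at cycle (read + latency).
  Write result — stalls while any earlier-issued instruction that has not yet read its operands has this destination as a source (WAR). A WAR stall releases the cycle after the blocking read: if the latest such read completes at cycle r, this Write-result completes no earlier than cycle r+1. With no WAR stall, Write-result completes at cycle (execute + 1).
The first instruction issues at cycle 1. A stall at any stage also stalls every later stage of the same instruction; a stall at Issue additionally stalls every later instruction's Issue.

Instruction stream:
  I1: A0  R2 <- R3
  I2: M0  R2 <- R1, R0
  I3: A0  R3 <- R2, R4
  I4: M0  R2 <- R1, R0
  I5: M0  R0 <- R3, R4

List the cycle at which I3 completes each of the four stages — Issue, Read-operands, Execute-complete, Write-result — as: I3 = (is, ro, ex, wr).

I1  is:1  ro:2  ex:3  wr:4
I2  is:5  ro:6  ex:11  wr:12  — WAW R2: wait I1 write@4
I3  is:6  ro:13  ex:14  wr:15  — RAW R2: wait I2 write@12
I4  is:13  ro:14  ex:19  wr:20  — struct: M0 busy until I2 writes@12
I5  is:21  ro:22  ex:27  wr:28  — struct: M0 busy until I4 writes@20

I3 = (6, 13, 14, 15)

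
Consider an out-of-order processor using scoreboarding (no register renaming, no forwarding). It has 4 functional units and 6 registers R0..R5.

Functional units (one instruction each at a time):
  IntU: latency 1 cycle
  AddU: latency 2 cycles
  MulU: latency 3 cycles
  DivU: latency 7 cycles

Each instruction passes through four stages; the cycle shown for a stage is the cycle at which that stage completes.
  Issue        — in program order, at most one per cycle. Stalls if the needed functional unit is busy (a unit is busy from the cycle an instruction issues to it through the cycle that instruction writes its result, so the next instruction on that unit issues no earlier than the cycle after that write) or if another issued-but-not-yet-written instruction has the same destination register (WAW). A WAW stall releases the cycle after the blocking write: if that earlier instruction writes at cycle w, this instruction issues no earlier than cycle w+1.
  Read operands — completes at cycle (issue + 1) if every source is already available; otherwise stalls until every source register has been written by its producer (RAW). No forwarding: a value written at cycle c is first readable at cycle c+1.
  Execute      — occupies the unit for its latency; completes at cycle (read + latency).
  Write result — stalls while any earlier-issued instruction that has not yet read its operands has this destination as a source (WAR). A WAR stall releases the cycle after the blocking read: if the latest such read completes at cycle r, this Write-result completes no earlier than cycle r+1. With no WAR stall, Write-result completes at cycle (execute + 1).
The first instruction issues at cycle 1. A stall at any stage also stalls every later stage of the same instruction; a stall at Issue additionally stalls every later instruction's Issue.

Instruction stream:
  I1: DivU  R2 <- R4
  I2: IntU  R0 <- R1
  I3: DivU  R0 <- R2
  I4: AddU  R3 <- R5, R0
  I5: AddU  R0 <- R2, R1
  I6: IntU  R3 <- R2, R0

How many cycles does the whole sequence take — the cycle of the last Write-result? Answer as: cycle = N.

cycle = 32

1) issue 1, read 2, done 9, write 10
2) issue 2, read 3, done 4, write 5
3) issue 11, read 12, done 19, write 20  <struct: DivU busy until I1 writes@10>
4) issue 12, read 21, done 23, write 24  <RAW R0: wait I3 write@20>
5) issue 25, read 26, done 28, write 29  <struct: AddU busy until I4 writes@24>
6) issue 26, read 30, done 31, write 32  <RAW R0: wait I5 write@29>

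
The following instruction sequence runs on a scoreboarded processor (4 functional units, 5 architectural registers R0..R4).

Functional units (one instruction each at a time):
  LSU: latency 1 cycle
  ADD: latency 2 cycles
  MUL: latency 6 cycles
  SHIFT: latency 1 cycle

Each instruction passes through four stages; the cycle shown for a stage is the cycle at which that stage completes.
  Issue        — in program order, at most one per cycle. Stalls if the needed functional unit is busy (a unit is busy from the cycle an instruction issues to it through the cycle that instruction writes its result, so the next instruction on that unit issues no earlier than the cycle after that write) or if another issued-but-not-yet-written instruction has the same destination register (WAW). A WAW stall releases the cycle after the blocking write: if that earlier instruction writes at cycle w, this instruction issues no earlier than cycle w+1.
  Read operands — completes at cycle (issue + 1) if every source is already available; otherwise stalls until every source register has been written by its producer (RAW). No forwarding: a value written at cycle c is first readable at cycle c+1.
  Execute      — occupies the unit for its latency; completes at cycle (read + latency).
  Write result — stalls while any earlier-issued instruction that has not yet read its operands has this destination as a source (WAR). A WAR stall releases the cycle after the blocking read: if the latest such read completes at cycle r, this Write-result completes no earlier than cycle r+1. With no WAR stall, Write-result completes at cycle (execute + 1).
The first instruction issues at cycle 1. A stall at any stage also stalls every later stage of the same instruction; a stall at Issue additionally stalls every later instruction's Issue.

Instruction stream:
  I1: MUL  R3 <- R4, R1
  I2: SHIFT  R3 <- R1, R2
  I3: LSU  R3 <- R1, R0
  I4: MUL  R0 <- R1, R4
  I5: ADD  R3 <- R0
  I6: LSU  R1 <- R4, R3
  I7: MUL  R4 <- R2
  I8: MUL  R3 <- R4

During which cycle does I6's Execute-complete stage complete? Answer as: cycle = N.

[1] I1 dispatched to MUL
[2] I1 operands ready
[8] I1 complete
[9] R3←I1
[10] I2 dispatched to SHIFT
[11] I2 operands ready
[12] I2 complete
[13] R3←I2
[14] I3 dispatched to LSU
[15] I3 operands ready · I4 dispatched to MUL
[16] I3 complete · I4 operands ready
[17] R3←I3
[18] I5 dispatched to ADD
[19] I6 dispatched to LSU
[22] I4 complete
[23] R0←I4
[24] I5 operands ready · I7 dispatched to MUL
[25] I7 operands ready
[26] I5 complete
[27] R3←I5
[28] I6 operands ready
[29] I6 complete
[30] R1←I6
[31] I7 complete
[32] R4←I7
[33] I8 dispatched to MUL
[34] I8 operands ready
[40] I8 complete
[41] R3←I8

cycle = 29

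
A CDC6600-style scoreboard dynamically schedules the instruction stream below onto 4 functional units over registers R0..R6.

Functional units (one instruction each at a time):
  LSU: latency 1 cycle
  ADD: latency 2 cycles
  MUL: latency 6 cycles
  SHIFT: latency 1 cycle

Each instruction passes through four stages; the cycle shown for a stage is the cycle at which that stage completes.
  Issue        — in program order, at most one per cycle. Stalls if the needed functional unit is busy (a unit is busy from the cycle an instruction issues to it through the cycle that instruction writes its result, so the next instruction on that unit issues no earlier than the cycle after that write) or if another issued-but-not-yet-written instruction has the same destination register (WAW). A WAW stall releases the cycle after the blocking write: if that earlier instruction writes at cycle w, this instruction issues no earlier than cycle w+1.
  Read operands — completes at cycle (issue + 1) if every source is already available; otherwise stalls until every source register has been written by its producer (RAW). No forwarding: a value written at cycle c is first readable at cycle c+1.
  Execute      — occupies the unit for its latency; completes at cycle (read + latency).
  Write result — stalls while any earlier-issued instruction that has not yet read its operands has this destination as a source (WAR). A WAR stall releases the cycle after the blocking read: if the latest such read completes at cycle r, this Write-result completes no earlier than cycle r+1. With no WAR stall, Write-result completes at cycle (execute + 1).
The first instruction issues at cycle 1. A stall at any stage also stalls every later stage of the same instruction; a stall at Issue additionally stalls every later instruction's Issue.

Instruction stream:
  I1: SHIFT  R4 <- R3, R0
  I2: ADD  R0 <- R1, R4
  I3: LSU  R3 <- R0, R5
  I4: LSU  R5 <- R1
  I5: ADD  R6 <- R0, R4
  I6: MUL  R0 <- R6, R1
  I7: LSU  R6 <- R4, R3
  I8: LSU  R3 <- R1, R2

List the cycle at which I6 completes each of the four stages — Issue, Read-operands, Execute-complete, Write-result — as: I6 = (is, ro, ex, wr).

[I1] 1/2/3/4
[I2] 2/5/7/8  (RAW R4: wait I1 write@4)
[I3] 3/9/10/11  (RAW R0: wait I2 write@8)
[I4] 12/13/14/15  (struct: LSU busy until I3 writes@11)
[I5] 13/14/16/17
[I6] 14/18/24/25  (RAW R6: wait I5 write@17)
[I7] 18/19/20/21  (WAW R6: wait I5 write@17)
[I8] 22/23/24/25  (struct: LSU busy until I7 writes@21)

I6 = (14, 18, 24, 25)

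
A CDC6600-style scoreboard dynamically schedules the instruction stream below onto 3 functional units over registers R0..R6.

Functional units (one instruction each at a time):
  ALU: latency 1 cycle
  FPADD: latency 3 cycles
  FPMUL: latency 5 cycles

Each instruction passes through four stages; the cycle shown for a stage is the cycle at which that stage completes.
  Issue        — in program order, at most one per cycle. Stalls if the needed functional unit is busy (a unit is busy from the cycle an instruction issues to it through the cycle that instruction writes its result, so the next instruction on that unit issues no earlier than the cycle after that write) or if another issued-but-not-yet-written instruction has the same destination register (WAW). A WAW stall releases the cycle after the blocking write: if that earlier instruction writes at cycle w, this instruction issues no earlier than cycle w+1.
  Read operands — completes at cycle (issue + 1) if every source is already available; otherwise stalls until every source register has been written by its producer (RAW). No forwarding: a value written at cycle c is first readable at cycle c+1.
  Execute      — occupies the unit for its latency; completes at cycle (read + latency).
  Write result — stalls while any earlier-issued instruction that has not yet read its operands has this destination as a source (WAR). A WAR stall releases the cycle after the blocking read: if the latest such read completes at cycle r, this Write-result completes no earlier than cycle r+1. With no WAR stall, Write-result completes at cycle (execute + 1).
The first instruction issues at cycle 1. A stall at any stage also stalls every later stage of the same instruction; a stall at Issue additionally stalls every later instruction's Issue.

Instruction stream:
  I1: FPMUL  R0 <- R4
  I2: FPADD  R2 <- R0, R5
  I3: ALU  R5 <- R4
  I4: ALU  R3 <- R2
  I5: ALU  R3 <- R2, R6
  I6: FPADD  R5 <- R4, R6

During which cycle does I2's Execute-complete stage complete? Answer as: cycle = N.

cycle = 12

  I1 | 1 | 2 | 7 | 8
  I2 | 2 | 9 | 12 | 13   RAW R0: wait I1 write@8
  I3 | 3 | 4 | 5 | 10   WAR R5: wait I2 read@9
  I4 | 11 | 14 | 15 | 16   struct: ALU busy until I3 writes@10 · RAW R2: wait I2 write@13
  I5 | 17 | 18 | 19 | 20   struct: ALU busy until I4 writes@16
  I6 | 18 | 19 | 22 | 23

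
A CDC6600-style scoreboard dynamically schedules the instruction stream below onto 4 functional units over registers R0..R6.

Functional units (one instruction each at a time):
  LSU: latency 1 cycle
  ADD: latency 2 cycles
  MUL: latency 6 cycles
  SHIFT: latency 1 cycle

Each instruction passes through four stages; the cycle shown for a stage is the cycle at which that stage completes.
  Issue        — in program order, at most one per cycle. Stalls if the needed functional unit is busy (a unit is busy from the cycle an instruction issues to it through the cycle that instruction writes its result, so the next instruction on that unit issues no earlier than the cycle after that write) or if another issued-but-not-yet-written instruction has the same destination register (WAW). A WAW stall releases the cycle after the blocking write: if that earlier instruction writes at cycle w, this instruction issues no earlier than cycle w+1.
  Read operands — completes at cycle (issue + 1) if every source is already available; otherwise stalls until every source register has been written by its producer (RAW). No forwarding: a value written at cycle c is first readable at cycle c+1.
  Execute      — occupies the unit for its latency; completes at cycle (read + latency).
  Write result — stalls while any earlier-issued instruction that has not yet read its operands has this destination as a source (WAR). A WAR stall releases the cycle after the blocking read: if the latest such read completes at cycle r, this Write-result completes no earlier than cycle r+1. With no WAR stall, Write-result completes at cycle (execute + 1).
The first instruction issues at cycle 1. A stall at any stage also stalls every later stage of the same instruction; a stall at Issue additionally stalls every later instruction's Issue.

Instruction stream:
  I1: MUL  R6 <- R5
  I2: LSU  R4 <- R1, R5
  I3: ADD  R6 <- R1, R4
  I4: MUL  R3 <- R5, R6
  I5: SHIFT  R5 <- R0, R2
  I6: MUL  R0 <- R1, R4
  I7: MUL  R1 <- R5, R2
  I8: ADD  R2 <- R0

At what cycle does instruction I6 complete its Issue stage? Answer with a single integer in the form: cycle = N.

cycle = 23

cycle 1: I1 issues→MUL
cycle 2: I1 reads; I2 issues→LSU
cycle 3: I2 reads
cycle 4: I2 exec-done
cycle 5: I2 writes R4
cycle 8: I1 exec-done
cycle 9: I1 writes R6
cycle 10: I3 issues→ADD
cycle 11: I3 reads; I4 issues→MUL
cycle 12: I5 issues→SHIFT
cycle 13: I3 exec-done; I5 reads
cycle 14: I3 writes R6; I5 exec-done
cycle 15: I4 reads
cycle 16: I5 writes R5
cycle 21: I4 exec-done
cycle 22: I4 writes R3
cycle 23: I6 issues→MUL
cycle 24: I6 reads
cycle 30: I6 exec-done
cycle 31: I6 writes R0
cycle 32: I7 issues→MUL
cycle 33: I7 reads; I8 issues→ADD
cycle 34: I8 reads
cycle 36: I8 exec-done
cycle 37: I8 writes R2
cycle 39: I7 exec-done
cycle 40: I7 writes R1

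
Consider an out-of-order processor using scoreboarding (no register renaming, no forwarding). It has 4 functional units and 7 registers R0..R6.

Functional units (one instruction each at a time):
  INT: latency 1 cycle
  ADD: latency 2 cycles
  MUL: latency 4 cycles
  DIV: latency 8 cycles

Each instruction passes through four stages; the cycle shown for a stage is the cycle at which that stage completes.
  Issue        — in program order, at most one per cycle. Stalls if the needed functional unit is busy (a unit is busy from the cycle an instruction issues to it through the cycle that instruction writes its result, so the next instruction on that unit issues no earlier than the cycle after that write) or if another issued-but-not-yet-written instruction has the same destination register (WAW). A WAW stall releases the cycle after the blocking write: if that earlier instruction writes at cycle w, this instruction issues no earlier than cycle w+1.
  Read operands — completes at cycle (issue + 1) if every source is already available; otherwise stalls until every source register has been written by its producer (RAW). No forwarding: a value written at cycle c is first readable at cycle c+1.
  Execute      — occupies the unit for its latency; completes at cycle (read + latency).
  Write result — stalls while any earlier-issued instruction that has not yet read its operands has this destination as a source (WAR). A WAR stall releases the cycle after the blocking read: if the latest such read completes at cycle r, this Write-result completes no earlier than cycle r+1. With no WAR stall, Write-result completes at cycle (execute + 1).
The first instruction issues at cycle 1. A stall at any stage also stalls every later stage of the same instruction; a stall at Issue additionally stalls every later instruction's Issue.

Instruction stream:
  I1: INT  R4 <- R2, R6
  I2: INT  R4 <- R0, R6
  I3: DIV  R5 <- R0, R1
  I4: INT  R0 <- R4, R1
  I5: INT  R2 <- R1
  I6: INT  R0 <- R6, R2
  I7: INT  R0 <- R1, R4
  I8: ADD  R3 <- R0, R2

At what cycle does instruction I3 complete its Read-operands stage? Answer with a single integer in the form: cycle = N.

[I1] 1/2/3/4
[I2] 5/6/7/8  (struct: INT busy until I1 writes@4)
[I3] 6/7/15/16
[I4] 9/10/11/12  (struct: INT busy until I2 writes@8)
[I5] 13/14/15/16  (struct: INT busy until I4 writes@12)
[I6] 17/18/19/20  (struct: INT busy until I5 writes@16)
[I7] 21/22/23/24  (struct: INT busy until I6 writes@20)
[I8] 22/25/27/28  (RAW R0: wait I7 write@24)

cycle = 7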